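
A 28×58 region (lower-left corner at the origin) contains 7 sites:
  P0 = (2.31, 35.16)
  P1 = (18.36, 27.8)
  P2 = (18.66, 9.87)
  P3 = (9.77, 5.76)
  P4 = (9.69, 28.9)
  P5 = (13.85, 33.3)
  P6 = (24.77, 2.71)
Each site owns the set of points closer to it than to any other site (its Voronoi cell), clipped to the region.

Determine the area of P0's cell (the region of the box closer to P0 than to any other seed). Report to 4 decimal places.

Area of P0's cell: 274.0355

1. box [0,28]×[0,58]: [(0, 0) (28, 0) (28, 58) (0, 58)]
2. ⊥bis P0·P1 via (10.335,31.48): [(0, 8.9424) (22.4962, 58) (0, 58)]  |A|=551.8047
3. ⊥bis P0·P2 via (10.485,22.515): [(0, 15.7364) (4.4284, 18.5994) (22.4962, 58) (0, 58)]  |A|=536.7614
4. ⊥bis P0·P3 via (6.04,20.46): [(0, 18.9274) (5.1817, 20.2422) (22.4962, 58) (0, 58)]  |A|=525.9349
5. ⊥bis P0·P4 via (6,32.03): [(0, 24.9565) (15.9855, 43.802) (22.4962, 58) (0, 58)]  |A|=423.8082
6. ⊥bis P0·P5 via (8.08,34.23): [(0, 24.9565) (8.1302, 34.5413) (11.9112, 58) (0, 58)]  |A|=274.0355
7. ⊥bis P0·P6 via (13.54,18.935): [(0, 24.9565) (8.1302, 34.5413) (11.9112, 58) (0, 58)]  |A|=274.0355
8. canonical 4-gon: [(0, 24.9565) (8.1302, 34.5413) (11.9112, 58) (0, 58)]
9. shoelace: 274.0355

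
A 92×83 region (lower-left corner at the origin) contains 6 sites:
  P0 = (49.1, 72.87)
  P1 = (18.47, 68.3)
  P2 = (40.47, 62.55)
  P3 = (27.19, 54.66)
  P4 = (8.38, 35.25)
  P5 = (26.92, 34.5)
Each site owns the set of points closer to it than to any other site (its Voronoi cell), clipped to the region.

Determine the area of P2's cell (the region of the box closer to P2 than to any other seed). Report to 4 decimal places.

1. box [0,92]×[0,83]: [(0, 0) (92, 0) (92, 83) (0, 83)]
2. ⊥bis P2·P0 via (44.785,67.71): [(0, 0) (92, 0) (92, 28.2269) (26.5008, 83) (0, 83)]  |A|=5842.2028
3. ⊥bis P2·P1 via (29.47,65.425): [(12.3703, 0) (92, 0) (92, 28.2269) (32.707, 77.8101)]  |A|=3934.827
4. ⊥bis P2·P3 via (33.83,58.605): [(29.5641, 65.7851) (68.6488, 0) (92, 0) (92, 28.2269) (32.707, 77.8101)]  |A|=2083.6838
5. ⊥bis P2·P4 via (24.425,48.9): [(29.5641, 65.7851) (68.6488, 0) (92, 0) (92, 28.2269) (32.707, 77.8101)]  |A|=2083.6838
6. ⊥bis P2·P5 via (33.695,48.525): [(29.5641, 65.7851) (42.2838, 44.376) (92, 20.3598) (92, 28.2269) (32.707, 77.8101)]  |A|=1059.4596
7. canonical 5-gon: [(29.5641, 65.7851) (42.2838, 44.376) (92, 20.3598) (92, 28.2269) (32.707, 77.8101)]
8. shoelace: 1059.4596

Area of P2's cell: 1059.4596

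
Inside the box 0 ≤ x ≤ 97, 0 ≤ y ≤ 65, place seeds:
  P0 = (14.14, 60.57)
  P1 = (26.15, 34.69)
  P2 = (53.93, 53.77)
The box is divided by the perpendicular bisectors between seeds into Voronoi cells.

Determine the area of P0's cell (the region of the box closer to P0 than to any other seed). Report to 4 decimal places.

Area of P0's cell: 644.9353

1. box [0,97]×[0,65]: [(0, 0) (97, 0) (97, 65) (0, 65)]
2. ⊥bis P0·P1 via (20.145,47.63): [(0, 38.2814) (57.5751, 65) (0, 65)]  |A|=769.1628
3. ⊥bis P0·P2 via (34.035,57.17): [(0, 38.2814) (33.4607, 53.8093) (35.3731, 65) (0, 65)]  |A|=644.9353
4. canonical 4-gon: [(0, 38.2814) (33.4607, 53.8093) (35.3731, 65) (0, 65)]
5. shoelace: 644.9353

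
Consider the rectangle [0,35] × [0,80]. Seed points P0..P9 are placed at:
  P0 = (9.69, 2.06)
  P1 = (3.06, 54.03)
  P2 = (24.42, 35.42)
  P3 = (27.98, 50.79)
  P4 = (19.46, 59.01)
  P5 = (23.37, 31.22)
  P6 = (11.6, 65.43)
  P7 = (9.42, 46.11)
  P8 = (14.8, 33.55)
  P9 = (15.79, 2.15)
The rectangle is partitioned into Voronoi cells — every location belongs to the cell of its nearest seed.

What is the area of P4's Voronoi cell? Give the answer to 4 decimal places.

1. box [0,35]×[0,80]: [(0, 0) (35, 0) (35, 80) (0, 80)]
2. ⊥bis P4·P0 via (14.575,30.535): [(0, 33.0354) (35, 27.031) (35, 80) (0, 80)]  |A|=1748.8378
3. ⊥bis P4·P1 via (11.26,56.52): [(19.402, 29.7069) (35, 27.031) (35, 80) (4.1301, 80)]  |A|=1189.376
4. ⊥bis P4·P2 via (21.94,47.215): [(14.5569, 45.6626) (35, 49.961) (35, 80) (4.1301, 80)]  |A|=837.0403
5. ⊥bis P4·P3 via (23.72,54.9): [(14.5569, 45.6626) (14.8718, 45.7288) (35, 66.5917) (35, 80) (4.1301, 80)]  |A|=669.6671
6. ⊥bis P4·P5 via (21.415,45.115): [(14.5569, 45.6626) (14.8718, 45.7288) (35, 66.5917) (35, 80) (4.1301, 80)]  |A|=669.6671
7. ⊥bis P4·P6 via (15.53,62.22): [(11.1555, 56.8643) (14.5569, 45.6626) (14.8718, 45.7288) (35, 66.5917) (35, 80) (30.0526, 80)]  |A|=369.799
8. ⊥bis P4·P7 via (14.44,52.56): [(11.1555, 56.8643) (11.8505, 54.5754) (18.4508, 49.4384) (35, 66.5917) (35, 80) (30.0526, 80)]  |A|=346.8716
9. ⊥bis P4·P8 via (17.13,46.28): [(11.1555, 56.8643) (11.8505, 54.5754) (18.4508, 49.4384) (35, 66.5917) (35, 80) (30.0526, 80)]  |A|=346.8716
10. ⊥bis P4·P9 via (17.625,30.58): [(11.1555, 56.8643) (11.8505, 54.5754) (18.4508, 49.4384) (35, 66.5917) (35, 80) (30.0526, 80)]  |A|=346.8716
11. canonical 6-gon: [(11.1555, 56.8643) (11.8505, 54.5754) (18.4508, 49.4384) (35, 66.5917) (35, 80) (30.0526, 80)]
12. shoelace: 346.8716

Area of P4's cell: 346.8716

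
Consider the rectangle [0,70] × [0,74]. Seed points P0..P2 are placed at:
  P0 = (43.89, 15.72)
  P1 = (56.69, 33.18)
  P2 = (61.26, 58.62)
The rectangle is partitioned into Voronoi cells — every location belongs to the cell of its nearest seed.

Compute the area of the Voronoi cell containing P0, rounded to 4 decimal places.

Area of P0's cell: 2483.6766

1. box [0,70]×[0,74]: [(0, 0) (70, 0) (70, 74) (0, 74)]
2. ⊥bis P0·P1 via (50.29,24.45): [(0, 61.3178) (0, 0) (70, 0) (70, 10.0005)]  |A|=2496.1415
3. ⊥bis P0·P2 via (52.575,37.17): [(8.7153, 54.9286) (0, 58.4574) (0, 0) (70, 0) (70, 10.0005)]  |A|=2483.6766
4. canonical 5-gon: [(8.7153, 54.9286) (0, 58.4574) (0, 0) (70, 0) (70, 10.0005)]
5. shoelace: 2483.6766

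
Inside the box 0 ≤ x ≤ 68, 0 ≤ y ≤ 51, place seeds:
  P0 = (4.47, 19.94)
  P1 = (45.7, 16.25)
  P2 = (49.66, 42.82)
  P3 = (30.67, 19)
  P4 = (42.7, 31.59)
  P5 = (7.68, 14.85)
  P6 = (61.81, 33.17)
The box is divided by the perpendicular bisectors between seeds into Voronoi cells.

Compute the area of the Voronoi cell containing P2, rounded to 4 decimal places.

1. box [0,68]×[0,51]: [(0, 0) (68, 0) (68, 51) (0, 51)]
2. ⊥bis P2·P0 via (27.065,31.38): [(42.9529, 0) (68, 0) (68, 51) (17.1313, 51)]  |A|=1935.8537
3. ⊥bis P2·P1 via (47.68,29.535): [(26.3928, 32.7076) (68, 26.5065) (68, 51) (17.1313, 51)]  |A|=974.8073
4. ⊥bis P2·P3 via (40.165,30.91): [(18.5973, 48.1044) (40.5583, 30.5964) (68, 26.5065) (68, 51) (17.1313, 51)]  |A|=873.9849
5. ⊥bis P2·P4 via (46.18,37.205): [(61.999, 27.4009) (68, 26.5065) (68, 51) (23.9217, 51)]  |A|=593.5973
6. ⊥bis P2·P5 via (28.67,28.835): [(61.999, 27.4009) (68, 26.5065) (68, 51) (23.9217, 51)]  |A|=593.5973
7. ⊥bis P2·P6 via (55.735,37.995): [(52.1626, 33.4972) (66.0641, 51) (23.9217, 51)]  |A|=368.8059
8. canonical 3-gon: [(52.1626, 33.4972) (66.0641, 51) (23.9217, 51)]
9. shoelace: 368.8059

Area of P2's cell: 368.8059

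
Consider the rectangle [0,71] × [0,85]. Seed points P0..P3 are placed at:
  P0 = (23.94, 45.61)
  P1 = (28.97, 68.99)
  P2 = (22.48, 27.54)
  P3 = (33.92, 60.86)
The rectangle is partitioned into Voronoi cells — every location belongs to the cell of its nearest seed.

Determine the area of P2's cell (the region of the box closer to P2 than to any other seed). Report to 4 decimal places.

1. box [0,71]×[0,85]: [(0, 0) (71, 0) (71, 85) (0, 85)]
2. ⊥bis P2·P0 via (23.21,36.575): [(0, 38.4503) (0, 0) (71, 0) (71, 32.7137)]  |A|=2526.3224
3. ⊥bis P2·P1 via (25.725,48.265): [(0, 38.4503) (0, 0) (71, 0) (71, 32.7137)]  |A|=2526.3224
4. ⊥bis P2·P3 via (28.2,44.2): [(58.7788, 33.7011) (0, 38.4503) (0, 0) (71, 0) (71, 29.5052)]  |A|=2506.7163
5. canonical 5-gon: [(58.7788, 33.7011) (0, 38.4503) (0, 0) (71, 0) (71, 29.5052)]
6. shoelace: 2506.7163

Area of P2's cell: 2506.7163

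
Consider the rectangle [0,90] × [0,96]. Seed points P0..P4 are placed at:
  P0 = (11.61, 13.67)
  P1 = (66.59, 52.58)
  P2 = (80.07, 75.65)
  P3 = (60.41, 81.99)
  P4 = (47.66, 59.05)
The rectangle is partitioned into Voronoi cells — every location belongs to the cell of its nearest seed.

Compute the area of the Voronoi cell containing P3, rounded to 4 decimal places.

1. box [0,90]×[0,96]: [(0, 0) (90, 0) (90, 96) (0, 96)]
2. ⊥bis P3·P0 via (36.01,47.83): [(0, 73.5514) (90, 9.2657) (90, 96) (0, 96)]  |A|=4913.2286
3. ⊥bis P3·P1 via (63.5,67.285): [(0, 73.5514) (21.2132, 58.3992) (90, 72.8535) (90, 96) (0, 96)]  |A|=2726.2272
4. ⊥bis P3·P2 via (70.24,78.82): [(0, 73.5514) (21.2132, 58.3992) (66.7397, 67.9658) (75.7802, 96) (0, 96)]  |A|=2257.7102
5. ⊥bis P3·P4 via (54.035,70.52): [(60.8553, 66.7293) (66.7397, 67.9658) (75.7802, 96) (8.191, 96)]  |A|=1066.086
6. canonical 4-gon: [(60.8553, 66.7293) (66.7397, 67.9658) (75.7802, 96) (8.191, 96)]
7. shoelace: 1066.086

Area of P3's cell: 1066.0860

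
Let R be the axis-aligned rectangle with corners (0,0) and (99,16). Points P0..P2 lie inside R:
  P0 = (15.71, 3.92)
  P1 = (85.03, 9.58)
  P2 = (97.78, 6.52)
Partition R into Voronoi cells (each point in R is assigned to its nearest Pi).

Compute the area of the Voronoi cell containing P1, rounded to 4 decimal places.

Area of P1's cell: 658.0010

1. box [0,99]×[0,16]: [(0, 0) (99, 0) (99, 16) (0, 16)]
2. ⊥bis P1·P0 via (50.37,6.75): [(50.9211, 0) (99, 0) (99, 16) (49.6147, 16)]  |A|=779.713
3. ⊥bis P1·P2 via (91.405,8.05): [(50.9211, 0) (89.473, 0) (93.313, 16) (49.6147, 16)]  |A|=658.001
4. canonical 4-gon: [(50.9211, 0) (89.473, 0) (93.313, 16) (49.6147, 16)]
5. shoelace: 658.001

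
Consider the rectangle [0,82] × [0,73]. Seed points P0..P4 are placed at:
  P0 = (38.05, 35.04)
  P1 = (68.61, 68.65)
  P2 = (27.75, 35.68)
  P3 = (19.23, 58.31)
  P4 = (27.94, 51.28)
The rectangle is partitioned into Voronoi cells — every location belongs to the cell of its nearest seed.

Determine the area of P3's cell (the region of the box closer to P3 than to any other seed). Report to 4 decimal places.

1. box [0,82]×[0,73]: [(0, 0) (82, 0) (82, 73) (0, 73)]
2. ⊥bis P3·P0 via (28.64,46.675): [(0, 23.5119) (61.1896, 73) (0, 73)]  |A|=1514.0769
3. ⊥bis P3·P1 via (43.92,63.48): [(0, 23.5119) (44.7163, 59.677) (41.9265, 73) (0, 73)]  |A|=1385.7563
4. ⊥bis P3·P2 via (23.49,46.995): [(0, 38.1512) (33.8657, 50.9014) (44.7163, 59.677) (41.9265, 73) (0, 73)]  |A|=1137.8715
5. ⊥bis P3·P4 via (23.585,54.795): [(0, 38.1512) (14.5828, 43.6415) (38.2786, 73) (0, 73)]  |A|=815.9974
6. canonical 4-gon: [(0, 38.1512) (14.5828, 43.6415) (38.2786, 73) (0, 73)]
7. shoelace: 815.9974

Area of P3's cell: 815.9974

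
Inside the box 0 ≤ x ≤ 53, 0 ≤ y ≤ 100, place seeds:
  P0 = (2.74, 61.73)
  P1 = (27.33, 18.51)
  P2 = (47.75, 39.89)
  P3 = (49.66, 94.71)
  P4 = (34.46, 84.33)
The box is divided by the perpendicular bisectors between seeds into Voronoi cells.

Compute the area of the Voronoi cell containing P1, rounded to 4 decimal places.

1. box [0,53]×[0,100]: [(0, 0) (53, 0) (53, 100) (0, 100)]
2. ⊥bis P1·P0 via (15.035,40.12): [(0, 31.5658) (0, 0) (53, 0) (53, 61.7202)]  |A|=2472.0794
3. ⊥bis P1·P2 via (37.54,29.2): [(21.9734, 44.0676) (0, 31.5658) (0, 0) (53, 0) (53, 14.4342)]  |A|=1738.5181
4. ⊥bis P1·P3 via (38.495,56.61): [(21.9734, 44.0676) (0, 31.5658) (0, 0) (53, 0) (53, 14.4342)]  |A|=1738.5181
5. ⊥bis P1·P4 via (30.895,51.42): [(21.9734, 44.0676) (0, 31.5658) (0, 0) (53, 0) (53, 14.4342)]  |A|=1738.5181
6. canonical 5-gon: [(21.9734, 44.0676) (0, 31.5658) (0, 0) (53, 0) (53, 14.4342)]
7. shoelace: 1738.5181

Area of P1's cell: 1738.5181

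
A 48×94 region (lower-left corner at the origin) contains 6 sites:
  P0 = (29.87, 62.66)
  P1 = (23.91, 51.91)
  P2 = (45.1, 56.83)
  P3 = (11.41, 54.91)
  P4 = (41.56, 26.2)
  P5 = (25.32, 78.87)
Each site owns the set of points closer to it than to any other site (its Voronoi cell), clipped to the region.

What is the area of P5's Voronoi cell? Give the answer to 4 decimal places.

1. box [0,48]×[0,94]: [(0, 0) (48, 0) (48, 94) (0, 94)]
2. ⊥bis P5·P0 via (27.595,70.765): [(0, 63.0193) (48, 76.4925) (48, 94) (0, 94)]  |A|=1163.716
3. ⊥bis P5·P1 via (24.615,65.39): [(0, 66.6774) (10.9854, 66.1028) (48, 76.4925) (48, 94) (0, 94)]  |A|=1143.6237
4. ⊥bis P5·P2 via (35.21,67.85): [(0, 66.6774) (10.9854, 66.1028) (43.4018, 75.2018) (48, 79.3285) (48, 94) (0, 94)]  |A|=1137.1035
5. ⊥bis P5·P3 via (18.365,66.89): [(0, 77.5518) (16.8739, 67.7557) (43.4018, 75.2018) (48, 79.3285) (48, 94) (0, 94)]  |A|=1034.5862
6. ⊥bis P5·P4 via (33.44,52.535): [(0, 77.5518) (16.8739, 67.7557) (43.4018, 75.2018) (48, 79.3285) (48, 94) (0, 94)]  |A|=1034.5862
7. canonical 6-gon: [(0, 77.5518) (16.8739, 67.7557) (43.4018, 75.2018) (48, 79.3285) (48, 94) (0, 94)]
8. shoelace: 1034.5862

Area of P5's cell: 1034.5862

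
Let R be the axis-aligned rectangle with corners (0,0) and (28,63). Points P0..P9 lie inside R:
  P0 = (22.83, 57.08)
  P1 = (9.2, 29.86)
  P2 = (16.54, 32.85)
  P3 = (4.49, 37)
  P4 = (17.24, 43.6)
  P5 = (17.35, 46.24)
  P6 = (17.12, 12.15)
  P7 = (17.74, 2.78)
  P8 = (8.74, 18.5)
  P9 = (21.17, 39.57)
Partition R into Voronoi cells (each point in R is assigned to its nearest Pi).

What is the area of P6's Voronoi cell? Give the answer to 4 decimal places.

Area of P6's cell: 232.3053

1. box [0,28]×[0,63]: [(0, 0) (28, 0) (28, 63) (0, 63)]
2. ⊥bis P6·P0 via (19.975,34.615): [(0, 37.1536) (0, 0) (28, 0) (28, 33.5951)]  |A|=990.4816
3. ⊥bis P6·P1 via (13.16,21.005): [(0, 15.1198) (0, 0) (28, 0) (28, 27.6415)]  |A|=598.6583
4. ⊥bis P6·P2 via (16.83,22.5): [(16.4811, 22.4902) (0, 15.1198) (0, 0) (28, 0) (28, 22.813)]  |A|=570.8486
5. ⊥bis P6·P3 via (10.805,24.575): [(16.4811, 22.4902) (0, 15.1198) (0, 0) (28, 0) (28, 22.813)]  |A|=570.8486
6. ⊥bis P6·P4 via (17.18,27.875): [(16.4811, 22.4902) (0, 15.1198) (0, 0) (28, 0) (28, 22.813)]  |A|=570.8486
7. ⊥bis P6·P5 via (17.235,29.195): [(16.4811, 22.4902) (0, 15.1198) (0, 0) (28, 0) (28, 22.813)]  |A|=570.8486
8. ⊥bis P6·P7 via (17.43,7.465): [(16.4811, 22.4902) (0, 15.1198) (0, 6.3117) (28, 8.1644) (28, 22.813)]  |A|=368.1834
9. ⊥bis P6·P8 via (12.93,15.325): [(18.4002, 22.544) (6.4221, 6.7366) (28, 8.1644) (28, 22.813)]  |A|=232.3053
10. ⊥bis P6·P9 via (19.145,25.86): [(18.4002, 22.544) (6.4221, 6.7366) (28, 8.1644) (28, 22.813)]  |A|=232.3053
11. canonical 4-gon: [(18.4002, 22.544) (6.4221, 6.7366) (28, 8.1644) (28, 22.813)]
12. shoelace: 232.3053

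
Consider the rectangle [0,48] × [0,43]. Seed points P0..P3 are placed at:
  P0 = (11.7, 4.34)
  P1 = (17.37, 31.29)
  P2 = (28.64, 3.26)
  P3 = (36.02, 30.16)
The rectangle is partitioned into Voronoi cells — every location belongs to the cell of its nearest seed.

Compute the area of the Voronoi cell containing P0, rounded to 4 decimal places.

1. box [0,48]×[0,43]: [(0, 0) (48, 0) (48, 43) (0, 43)]
2. ⊥bis P0·P1 via (14.535,17.815): [(0, 20.873) (0, 0) (48, 0) (48, 10.7743)]  |A|=759.5358
3. ⊥bis P0·P2 via (20.17,3.8): [(20.9771, 16.4596) (0, 20.873) (0, 0) (19.9277, 0)]  |A|=382.9295
4. ⊥bis P0·P3 via (23.86,17.25): [(20.9771, 16.4596) (0, 20.873) (0, 0) (19.9277, 0)]  |A|=382.9295
5. canonical 4-gon: [(20.9771, 16.4596) (0, 20.873) (0, 0) (19.9277, 0)]
6. shoelace: 382.9295

Area of P0's cell: 382.9295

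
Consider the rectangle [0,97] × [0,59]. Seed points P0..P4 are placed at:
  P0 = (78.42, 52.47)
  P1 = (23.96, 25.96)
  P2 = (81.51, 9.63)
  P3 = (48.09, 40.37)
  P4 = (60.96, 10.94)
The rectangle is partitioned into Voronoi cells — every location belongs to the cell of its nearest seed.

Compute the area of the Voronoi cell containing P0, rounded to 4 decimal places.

Area of P0's cell: 918.6164

1. box [0,97]×[0,59]: [(0, 0) (97, 0) (97, 59) (0, 59)]
2. ⊥bis P0·P1 via (51.19,39.215): [(70.279, 0) (97, 0) (97, 59) (41.5591, 59)]  |A|=2423.7754
3. ⊥bis P0·P2 via (79.965,31.05): [(56.0058, 29.3218) (97, 32.2787) (97, 59) (41.5591, 59)]  |A|=1370.4012
4. ⊥bis P0·P3 via (63.255,46.42): [(69.6827, 30.3083) (97, 32.2787) (97, 59) (58.2363, 59)]  |A|=921.0749
5. ⊥bis P0·P4 via (69.69,31.705): [(69.0117, 31.9902) (72.5245, 30.5133) (97, 32.2787) (97, 59) (58.2363, 59)]  |A|=918.6164
6. canonical 5-gon: [(69.0117, 31.9902) (72.5245, 30.5133) (97, 32.2787) (97, 59) (58.2363, 59)]
7. shoelace: 918.6164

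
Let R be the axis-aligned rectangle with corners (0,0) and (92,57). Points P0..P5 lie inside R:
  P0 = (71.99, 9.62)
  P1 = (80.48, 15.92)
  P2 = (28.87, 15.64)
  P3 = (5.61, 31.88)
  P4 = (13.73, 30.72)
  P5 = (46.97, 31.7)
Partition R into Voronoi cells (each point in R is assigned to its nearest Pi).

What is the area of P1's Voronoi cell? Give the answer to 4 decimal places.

Area of P1's cell: 1031.4755

1. box [0,92]×[0,57]: [(0, 0) (92, 0) (92, 57) (0, 57)]
2. ⊥bis P1·P0 via (76.235,12.77): [(85.711, 0) (92, 0) (92, 57) (43.4142, 57)]  |A|=1563.934
3. ⊥bis P1·P2 via (54.675,15.78): [(54.5327, 42.0165) (85.711, 0) (92, 0) (92, 57) (54.4514, 57)]  |A|=1481.2458
4. ⊥bis P1·P3 via (43.045,23.9): [(54.5327, 42.0165) (85.711, 0) (92, 0) (92, 57) (54.4514, 57)]  |A|=1481.2458
5. ⊥bis P1·P4 via (47.105,23.32): [(54.4543, 56.4662) (54.5327, 42.0165) (85.711, 0) (92, 0) (92, 57) (54.5726, 57)]  |A|=1481.2135
6. ⊥bis P1·P5 via (63.725,23.81): [(65.4013, 27.3697) (85.711, 0) (92, 0) (92, 57) (79.3543, 57)]  |A|=1031.4755
7. canonical 5-gon: [(65.4013, 27.3697) (85.711, 0) (92, 0) (92, 57) (79.3543, 57)]
8. shoelace: 1031.4755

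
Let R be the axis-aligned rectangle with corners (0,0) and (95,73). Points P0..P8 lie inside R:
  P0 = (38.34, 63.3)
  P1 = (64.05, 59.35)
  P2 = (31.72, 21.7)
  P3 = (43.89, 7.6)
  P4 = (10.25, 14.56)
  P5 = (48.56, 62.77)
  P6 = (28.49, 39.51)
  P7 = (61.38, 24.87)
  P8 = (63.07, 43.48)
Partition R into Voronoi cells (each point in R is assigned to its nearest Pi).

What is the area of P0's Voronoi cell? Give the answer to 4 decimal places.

1. box [0,95]×[0,73]: [(0, 0) (95, 0) (95, 73) (0, 73)]
2. ⊥bis P0·P1 via (51.195,61.325): [(0, 0) (41.7732, 0) (52.9887, 73) (0, 73)]  |A|=3458.8107
3. ⊥bis P0·P2 via (35.03,42.5): [(0, 48.0745) (47.986, 40.4382) (52.9887, 73) (0, 73)]  |A|=1460.7408
4. ⊥bis P0·P3 via (41.115,35.45): [(0, 48.0745) (47.986, 40.4382) (52.9887, 73) (0, 73)]  |A|=1460.7408
5. ⊥bis P0·P4 via (24.295,38.93): [(0, 52.9318) (11.6429, 46.2217) (47.986, 40.4382) (52.9887, 73) (0, 73)]  |A|=1432.4643
6. ⊥bis P0·P5 via (43.45,63.035): [(0, 52.9318) (11.6429, 46.2217) (42.3249, 41.3391) (43.9668, 73) (0, 73)]  |A|=1195.2212
7. ⊥bis P0·P6 via (33.415,51.405): [(0, 65.2401) (42.6486, 47.5819) (43.9668, 73) (0, 73)]  |A|=724.2494
8. ⊥bis P0·P7 via (49.86,44.085): [(0, 65.2401) (42.6486, 47.5819) (43.9668, 73) (0, 73)]  |A|=724.2494
9. ⊥bis P0·P8 via (50.705,53.39): [(0, 65.2401) (42.6486, 47.5819) (43.9668, 73) (0, 73)]  |A|=724.2494
10. canonical 4-gon: [(0, 65.2401) (42.6486, 47.5819) (43.9668, 73) (0, 73)]
11. shoelace: 724.2494

Area of P0's cell: 724.2494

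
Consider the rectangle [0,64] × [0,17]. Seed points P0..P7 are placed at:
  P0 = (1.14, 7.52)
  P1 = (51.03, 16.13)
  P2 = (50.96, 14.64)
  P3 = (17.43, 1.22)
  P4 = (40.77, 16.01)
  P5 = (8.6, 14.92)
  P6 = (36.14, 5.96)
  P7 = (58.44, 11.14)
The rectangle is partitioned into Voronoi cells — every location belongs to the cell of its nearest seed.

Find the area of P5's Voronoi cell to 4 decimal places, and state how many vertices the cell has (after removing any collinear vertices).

1. box [0,64]×[0,17]: [(0, 0) (64, 0) (64, 17) (0, 17)]
2. ⊥bis P5·P0 via (4.87,11.22): [(0, 16.1295) (15.9998, 0) (64, 0) (64, 17) (0, 17)]  |A|=958.9661
3. ⊥bis P5·P1 via (29.815,15.525): [(0, 16.1295) (15.9998, 0) (30.2577, 0) (29.7729, 17) (0, 17)]  |A|=381.2268
4. ⊥bis P5·P2 via (29.78,14.78): [(0, 16.1295) (15.9998, 0) (29.6823, 0) (29.7906, 16.3812) (29.7729, 17) (0, 17)]  |A|=376.5136
5. ⊥bis P5·P3 via (13.015,8.07): [(0, 16.1295) (9.9526, 6.0962) (26.8702, 17) (0, 17)]  |A|=150.8253
6. ⊥bis P5·P4 via (24.685,15.465): [(0, 16.1295) (9.9526, 6.0962) (24.6808, 15.5889) (24.633, 17) (0, 17)]  |A|=149.2469
7. ⊥bis P5·P6 via (22.37,10.44): [(0, 16.1295) (9.9526, 6.0962) (23.8765, 15.0705) (24.5043, 17) (0, 17)]  |A|=148.5429
8. ⊥bis P5·P7 via (33.52,13.03): [(0, 16.1295) (9.9526, 6.0962) (23.8765, 15.0705) (24.5043, 17) (0, 17)]  |A|=148.5429
9. canonical 5-gon: [(0, 16.1295) (9.9526, 6.0962) (23.8765, 15.0705) (24.5043, 17) (0, 17)]
10. shoelace: 148.5429

Area of P5's cell: 148.5429 (5 vertices)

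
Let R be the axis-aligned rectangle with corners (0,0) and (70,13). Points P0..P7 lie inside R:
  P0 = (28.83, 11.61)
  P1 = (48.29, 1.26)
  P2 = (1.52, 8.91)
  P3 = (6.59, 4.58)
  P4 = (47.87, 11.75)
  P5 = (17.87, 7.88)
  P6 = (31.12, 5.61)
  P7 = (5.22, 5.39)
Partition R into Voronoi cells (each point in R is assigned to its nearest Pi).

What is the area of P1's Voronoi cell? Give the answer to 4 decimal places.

Area of P1's cell: 205.8213

1. box [0,70]×[0,13]: [(0, 0) (70, 0) (70, 13) (0, 13)]
2. ⊥bis P1·P0 via (38.56,6.435): [(35.1375, 0) (70, 0) (70, 13) (42.0517, 13)]  |A|=408.2706
3. ⊥bis P1·P2 via (24.905,5.085): [(35.1375, 0) (70, 0) (70, 13) (42.0517, 13)]  |A|=408.2706
4. ⊥bis P1·P3 via (27.44,2.92): [(35.1375, 0) (70, 0) (70, 13) (42.0517, 13)]  |A|=408.2706
5. ⊥bis P1·P4 via (48.08,6.505): [(38.3909, 6.1171) (35.1375, 0) (70, 0) (70, 7.3826)]  |A|=223.3074
6. ⊥bis P1·P5 via (33.08,4.57): [(38.3909, 6.1171) (35.1375, 0) (70, 0) (70, 7.3826)]  |A|=223.3074
7. ⊥bis P1·P6 via (39.705,3.435): [(40.4049, 6.1977) (38.8347, 0) (70, 0) (70, 7.3826)]  |A|=205.8213
8. ⊥bis P1·P7 via (26.755,3.325): [(40.4049, 6.1977) (38.8347, 0) (70, 0) (70, 7.3826)]  |A|=205.8213
9. canonical 4-gon: [(40.4049, 6.1977) (38.8347, 0) (70, 0) (70, 7.3826)]
10. shoelace: 205.8213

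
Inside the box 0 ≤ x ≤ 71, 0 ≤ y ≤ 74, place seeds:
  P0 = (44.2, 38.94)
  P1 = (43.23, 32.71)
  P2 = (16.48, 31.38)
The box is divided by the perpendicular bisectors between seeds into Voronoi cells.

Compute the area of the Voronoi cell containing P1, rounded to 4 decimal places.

1. box [0,71]×[0,74]: [(0, 0) (71, 0) (71, 74) (0, 74)]
2. ⊥bis P1·P0 via (43.715,35.825): [(0, 42.6313) (0, 0) (71, 0) (71, 31.5768)]  |A|=2634.3883
3. ⊥bis P1·P2 via (29.855,32.045): [(29.5575, 38.0293) (31.4483, 0) (71, 0) (71, 31.5768)]  |A|=1406.3733
4. canonical 4-gon: [(29.5575, 38.0293) (31.4483, 0) (71, 0) (71, 31.5768)]
5. shoelace: 1406.3733

Area of P1's cell: 1406.3733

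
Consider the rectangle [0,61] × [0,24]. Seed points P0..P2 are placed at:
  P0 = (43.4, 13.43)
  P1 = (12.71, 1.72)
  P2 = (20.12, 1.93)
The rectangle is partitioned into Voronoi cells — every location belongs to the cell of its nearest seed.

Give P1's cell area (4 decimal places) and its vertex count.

1. box [0,61]×[0,24]: [(0, 0) (61, 0) (61, 24) (0, 24)]
2. ⊥bis P1·P0 via (28.055,7.575): [(0, 0) (30.9453, 0) (21.7879, 24) (0, 24)]  |A|=632.7986
3. ⊥bis P1·P2 via (16.415,1.825): [(0, 0) (16.4667, 0) (15.7866, 24) (0, 24)]  |A|=387.0394
4. canonical 4-gon: [(0, 0) (16.4667, 0) (15.7866, 24) (0, 24)]
5. shoelace: 387.0394

Area of P1's cell: 387.0394 (4 vertices)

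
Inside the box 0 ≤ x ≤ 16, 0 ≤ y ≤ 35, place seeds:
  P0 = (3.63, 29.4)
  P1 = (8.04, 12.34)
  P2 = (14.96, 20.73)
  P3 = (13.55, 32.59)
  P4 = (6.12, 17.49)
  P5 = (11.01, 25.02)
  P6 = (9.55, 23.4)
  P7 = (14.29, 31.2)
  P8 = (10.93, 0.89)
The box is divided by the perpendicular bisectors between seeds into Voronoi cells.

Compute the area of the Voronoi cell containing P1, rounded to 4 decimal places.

Area of P1's cell: 132.0335

1. box [0,16]×[0,35]: [(0, 0) (16, 0) (16, 35) (0, 35)]
2. ⊥bis P1·P0 via (5.835,20.87): [(0, 19.3617) (0, 0) (16, 0) (16, 23.4976)]  |A|=342.8744
3. ⊥bis P1·P2 via (11.5,16.535): [(6.1465, 20.9505) (0, 19.3617) (0, 0) (16, 0) (16, 12.8234)]  |A|=290.2853
4. ⊥bis P1·P3 via (10.795,22.465): [(6.1465, 20.9505) (0, 19.3617) (0, 0) (16, 0) (16, 12.8234)]  |A|=290.2853
5. ⊥bis P1·P4 via (7.08,14.915): [(11.4767, 16.5542) (0, 12.2755) (0, 0) (16, 0) (16, 12.8234)]  |A|=231.8764
6. ⊥bis P1·P5 via (9.525,18.68): [(11.4767, 16.5542) (0, 12.2755) (0, 0) (16, 0) (16, 12.8234)]  |A|=231.8764
7. ⊥bis P1·P6 via (8.795,17.87): [(11.4767, 16.5542) (0, 12.2755) (0, 0) (16, 0) (16, 12.8234)]  |A|=231.8764
8. ⊥bis P1·P7 via (11.165,21.77): [(11.4767, 16.5542) (0, 12.2755) (0, 0) (16, 0) (16, 12.8234)]  |A|=231.8764
9. ⊥bis P1·P8 via (9.485,6.615): [(11.4767, 16.5542) (0, 12.2755) (0, 4.221) (16, 8.2594) (16, 12.8234)]  |A|=132.0335
10. canonical 5-gon: [(11.4767, 16.5542) (0, 12.2755) (0, 4.221) (16, 8.2594) (16, 12.8234)]
11. shoelace: 132.0335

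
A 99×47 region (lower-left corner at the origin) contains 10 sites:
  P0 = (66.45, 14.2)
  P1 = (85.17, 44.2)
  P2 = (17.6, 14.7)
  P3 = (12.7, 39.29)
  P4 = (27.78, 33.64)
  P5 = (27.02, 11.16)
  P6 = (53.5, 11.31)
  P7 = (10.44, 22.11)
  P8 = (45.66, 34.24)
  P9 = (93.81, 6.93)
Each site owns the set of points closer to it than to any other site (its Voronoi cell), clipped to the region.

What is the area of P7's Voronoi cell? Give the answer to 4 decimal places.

Area of P7's cell: 325.4397

1. box [0,99]×[0,47]: [(0, 0) (99, 0) (99, 47) (0, 47)]
2. ⊥bis P7·P0 via (38.445,18.155): [(0, 0) (35.8811, 0) (42.5186, 47) (0, 47)]  |A|=1842.3928
3. ⊥bis P7·P1 via (47.805,33.155): [(0, 0) (35.8811, 0) (42.5186, 47) (0, 47)]  |A|=1842.3928
4. ⊥bis P7·P2 via (14.02,18.405): [(0, 4.858) (42.3456, 45.775) (42.5186, 47) (0, 47)]  |A|=918.3078
5. ⊥bis P7·P3 via (11.57,30.7): [(0, 32.222) (0, 4.858) (24.926, 28.943)]  |A|=341.0375
6. ⊥bis P7·P4 via (19.11,27.875): [(17.7742, 29.8838) (0, 32.222) (0, 4.858) (20.9527, 25.1038)]  |A|=325.4397
7. ⊥bis P7·P5 via (18.73,16.635): [(17.7742, 29.8838) (0, 32.222) (0, 4.858) (20.9527, 25.1038)]  |A|=325.4397
8. ⊥bis P7·P6 via (31.97,16.71): [(17.7742, 29.8838) (0, 32.222) (0, 4.858) (20.9527, 25.1038)]  |A|=325.4397
9. ⊥bis P7·P8 via (28.05,28.175): [(17.7742, 29.8838) (0, 32.222) (0, 4.858) (20.9527, 25.1038)]  |A|=325.4397
10. ⊥bis P7·P9 via (52.125,14.52): [(17.7742, 29.8838) (0, 32.222) (0, 4.858) (20.9527, 25.1038)]  |A|=325.4397
11. canonical 4-gon: [(17.7742, 29.8838) (0, 32.222) (0, 4.858) (20.9527, 25.1038)]
12. shoelace: 325.4397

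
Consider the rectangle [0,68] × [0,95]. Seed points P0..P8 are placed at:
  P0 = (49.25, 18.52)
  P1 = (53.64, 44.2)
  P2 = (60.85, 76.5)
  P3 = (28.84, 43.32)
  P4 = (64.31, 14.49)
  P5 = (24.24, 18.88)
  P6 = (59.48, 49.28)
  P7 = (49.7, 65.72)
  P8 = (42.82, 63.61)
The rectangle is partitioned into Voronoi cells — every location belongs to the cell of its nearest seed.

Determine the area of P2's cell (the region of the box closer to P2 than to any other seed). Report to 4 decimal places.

Area of P2's cell: 646.5300

1. box [0,68]×[0,95]: [(0, 0) (68, 0) (68, 95) (0, 95)]
2. ⊥bis P2·P0 via (55.05,47.51): [(0, 58.5238) (68, 44.9191) (68, 95) (0, 95)]  |A|=2942.9412
3. ⊥bis P2·P1 via (57.245,60.35): [(0, 73.1282) (68, 57.9493) (68, 95) (0, 95)]  |A|=2003.3654
4. ⊥bis P2·P3 via (44.845,59.91): [(40.5188, 64.0836) (68, 57.9493) (68, 95) (8.4724, 95)]  |A|=1429.2874
5. ⊥bis P2·P4 via (62.58,45.495): [(40.5188, 64.0836) (68, 57.9493) (68, 95) (8.4724, 95)]  |A|=1429.2874
6. ⊥bis P2·P5 via (42.545,47.69): [(40.5188, 64.0836) (68, 57.9493) (68, 95) (8.4724, 95)]  |A|=1429.2874
7. ⊥bis P2·P6 via (60.165,62.89): [(40.5188, 64.0836) (41.7035, 63.8192) (68, 62.4957) (68, 95) (8.4724, 95)]  |A|=1369.5102
8. ⊥bis P2·P7 via (55.275,71.11): [(63.3786, 62.7283) (68, 62.4957) (68, 95) (32.1778, 95)]  |A|=653.1307
9. ⊥bis P2·P8 via (51.835,70.055): [(39.1769, 87.7606) (63.3786, 62.7283) (68, 62.4957) (68, 95) (34.0013, 95)]  |A|=646.53
10. canonical 5-gon: [(39.1769, 87.7606) (63.3786, 62.7283) (68, 62.4957) (68, 95) (34.0013, 95)]
11. shoelace: 646.53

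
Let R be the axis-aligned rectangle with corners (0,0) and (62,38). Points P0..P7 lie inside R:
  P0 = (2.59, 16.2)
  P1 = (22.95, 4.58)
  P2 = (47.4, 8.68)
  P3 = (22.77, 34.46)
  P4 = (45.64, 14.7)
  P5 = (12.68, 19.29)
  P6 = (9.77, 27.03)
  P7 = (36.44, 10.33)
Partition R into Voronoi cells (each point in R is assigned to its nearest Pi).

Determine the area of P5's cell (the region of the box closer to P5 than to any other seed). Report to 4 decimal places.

Area of P5's cell: 213.7581

1. box [0,62]×[0,38]: [(0, 0) (62, 0) (62, 38) (0, 38)]
2. ⊥bis P5·P0 via (7.635,17.745): [(13.0693, 0) (62, 0) (62, 38) (1.432, 38)]  |A|=2080.4748
3. ⊥bis P5·P1 via (17.815,11.935): [(10.894, 7.103) (55.1486, 38) (1.432, 38)]  |A|=829.8397
4. ⊥bis P5·P2 via (30.04,13.985): [(10.894, 7.103) (32.5592, 22.2289) (37.3787, 38) (1.432, 38)]  |A|=689.7141
5. ⊥bis P5·P3 via (17.725,26.875): [(1.5428, 37.6382) (10.894, 7.103) (28.7298, 19.5554)]  |A|=330.5322
6. ⊥bis P5·P4 via (29.16,16.995): [(1.5428, 37.6382) (10.894, 7.103) (28.7298, 19.5554)]  |A|=330.5322
7. ⊥bis P5·P6 via (11.225,23.16): [(18.946, 26.0629) (6.5186, 21.3905) (10.894, 7.103) (28.7298, 19.5554)]  |A|=217.9494
8. ⊥bis P5·P7 via (24.56,14.81): [(26.8268, 20.8211) (18.946, 26.0629) (6.5186, 21.3905) (10.894, 7.103) (25.4988, 17.2996)]  |A|=213.7581
9. canonical 5-gon: [(26.8268, 20.8211) (18.946, 26.0629) (6.5186, 21.3905) (10.894, 7.103) (25.4988, 17.2996)]
10. shoelace: 213.7581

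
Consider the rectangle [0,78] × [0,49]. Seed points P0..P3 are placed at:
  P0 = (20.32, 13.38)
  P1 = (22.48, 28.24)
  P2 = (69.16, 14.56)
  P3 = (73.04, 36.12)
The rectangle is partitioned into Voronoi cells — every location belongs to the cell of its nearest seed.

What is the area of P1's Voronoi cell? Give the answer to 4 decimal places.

1. box [0,78]×[0,49]: [(0, 0) (78, 0) (78, 49) (0, 49)]
2. ⊥bis P1·P0 via (21.4,20.81): [(0, 23.9206) (78, 12.5828) (78, 49) (0, 49)]  |A|=2398.3656
3. ⊥bis P1·P2 via (45.82,21.4): [(0, 23.9206) (44.6564, 17.4295) (53.9084, 49) (0, 49)]  |A|=1410.9347
4. ⊥bis P1·P3 via (47.76,32.18): [(0, 23.9206) (44.6564, 17.4295) (48.1833, 29.4642) (45.1385, 49) (0, 49)]  |A|=1325.271
5. canonical 5-gon: [(0, 23.9206) (44.6564, 17.4295) (48.1833, 29.4642) (45.1385, 49) (0, 49)]
6. shoelace: 1325.271

Area of P1's cell: 1325.2710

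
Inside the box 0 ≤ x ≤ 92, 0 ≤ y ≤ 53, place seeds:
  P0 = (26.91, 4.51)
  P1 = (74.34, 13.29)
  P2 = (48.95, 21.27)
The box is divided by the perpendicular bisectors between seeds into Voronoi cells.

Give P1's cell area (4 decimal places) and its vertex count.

1. box [0,92]×[0,53]: [(0, 0) (92, 0) (92, 53) (0, 53)]
2. ⊥bis P1·P0 via (50.625,8.9): [(52.2725, 0) (92, 0) (92, 53) (42.4614, 53)]  |A|=2365.5502
3. ⊥bis P1·P2 via (61.645,17.28): [(56.2139, 0) (92, 0) (92, 53) (72.8717, 53)]  |A|=1455.2306
4. canonical 4-gon: [(56.2139, 0) (92, 0) (92, 53) (72.8717, 53)]
5. shoelace: 1455.2306

Area of P1's cell: 1455.2306 (4 vertices)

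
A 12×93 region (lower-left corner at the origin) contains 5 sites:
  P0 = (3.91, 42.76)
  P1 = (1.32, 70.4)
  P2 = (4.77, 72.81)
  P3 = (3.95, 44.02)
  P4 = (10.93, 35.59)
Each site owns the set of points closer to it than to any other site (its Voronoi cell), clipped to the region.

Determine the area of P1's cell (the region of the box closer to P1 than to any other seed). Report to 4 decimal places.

Area of P1's cell: 117.9520

1. box [0,12]×[0,93]: [(0, 0) (12, 0) (12, 93) (0, 93)]
2. ⊥bis P1·P0 via (2.615,56.58): [(0, 56.335) (12, 57.4594) (12, 93) (0, 93)]  |A|=433.2337
3. ⊥bis P1·P2 via (3.045,71.605): [(0, 75.964) (0, 56.335) (12, 57.4594) (12, 58.7856)]  |A|=125.7315
4. ⊥bis P1·P3 via (2.635,57.21): [(0, 75.964) (0, 56.9473) (12, 58.1437) (12, 58.7856)]  |A|=117.952
5. ⊥bis P1·P4 via (6.125,52.995): [(0, 75.964) (0, 56.9473) (12, 58.1437) (12, 58.7856)]  |A|=117.952
6. canonical 4-gon: [(0, 75.964) (0, 56.9473) (12, 58.1437) (12, 58.7856)]
7. shoelace: 117.952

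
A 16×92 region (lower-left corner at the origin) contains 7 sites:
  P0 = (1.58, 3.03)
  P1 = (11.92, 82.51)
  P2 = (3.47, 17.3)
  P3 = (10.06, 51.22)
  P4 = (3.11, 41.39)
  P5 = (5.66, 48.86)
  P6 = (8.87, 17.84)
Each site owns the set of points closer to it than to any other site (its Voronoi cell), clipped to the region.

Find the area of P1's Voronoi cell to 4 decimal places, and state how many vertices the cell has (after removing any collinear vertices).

1. box [0,16]×[0,92]: [(0, 0) (16, 0) (16, 92) (0, 92)]
2. ⊥bis P1·P0 via (6.75,42.77): [(0, 43.6481) (16, 41.5666) (16, 92) (0, 92)]  |A|=790.2819
3. ⊥bis P1·P2 via (7.695,49.905): [(0, 50.9021) (16, 48.8288) (16, 92) (0, 92)]  |A|=674.1524
4. ⊥bis P1·P3 via (10.99,66.865): [(0, 67.5183) (16, 66.5672) (16, 92) (0, 92)]  |A|=399.3162
5. ⊥bis P1·P4 via (7.515,61.95): [(0, 67.5183) (16, 66.5672) (16, 92) (0, 92)]  |A|=399.3162
6. ⊥bis P1·P5 via (8.79,65.685): [(0, 67.5183) (16, 66.5672) (16, 92) (0, 92)]  |A|=399.3162
7. ⊥bis P1·P6 via (10.395,50.175): [(0, 67.5183) (16, 66.5672) (16, 92) (0, 92)]  |A|=399.3162
8. canonical 4-gon: [(0, 67.5183) (16, 66.5672) (16, 92) (0, 92)]
9. shoelace: 399.3162

Area of P1's cell: 399.3162 (4 vertices)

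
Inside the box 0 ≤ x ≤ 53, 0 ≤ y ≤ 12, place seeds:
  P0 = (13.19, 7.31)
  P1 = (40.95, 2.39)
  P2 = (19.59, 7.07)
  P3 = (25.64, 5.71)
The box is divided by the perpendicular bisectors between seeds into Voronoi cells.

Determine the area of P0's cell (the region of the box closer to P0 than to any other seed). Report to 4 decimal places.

1. box [0,53]×[0,12]: [(0, 0) (53, 0) (53, 12) (0, 12)]
2. ⊥bis P0·P1 via (27.07,4.85): [(0, 0) (26.2104, 0) (28.3372, 12) (0, 12)]  |A|=327.2858
3. ⊥bis P0·P2 via (16.39,7.19): [(0, 0) (16.1204, 0) (16.5704, 12) (0, 12)]  |A|=196.1445
4. ⊥bis P0·P3 via (19.415,6.51): [(0, 0) (16.1204, 0) (16.5704, 12) (0, 12)]  |A|=196.1445
5. canonical 4-gon: [(0, 0) (16.1204, 0) (16.5704, 12) (0, 12)]
6. shoelace: 196.1445

Area of P0's cell: 196.1445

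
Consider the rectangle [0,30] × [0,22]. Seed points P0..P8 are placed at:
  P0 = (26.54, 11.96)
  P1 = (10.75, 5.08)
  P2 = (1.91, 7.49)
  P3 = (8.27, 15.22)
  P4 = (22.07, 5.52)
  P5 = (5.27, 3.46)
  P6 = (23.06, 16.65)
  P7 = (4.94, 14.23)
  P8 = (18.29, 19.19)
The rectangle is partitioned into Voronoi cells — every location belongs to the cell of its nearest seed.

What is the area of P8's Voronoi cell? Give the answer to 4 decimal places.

Area of P8's cell: 69.3722

1. box [0,30]×[0,22]: [(0, 0) (30, 0) (30, 22) (0, 22)]
2. ⊥bis P8·P0 via (22.415,15.575): [(0, 0) (8.7656, 0) (28.0456, 22) (0, 22)]  |A|=404.924
3. ⊥bis P8·P1 via (14.52,12.135): [(0, 19.8941) (17.8438, 10.3589) (28.0456, 22) (0, 22)]  |A|=182.0302
4. ⊥bis P8·P2 via (10.1,13.34): [(8.7635, 15.2111) (17.8438, 10.3589) (28.0456, 22) (3.9143, 22)]  |A|=159.5158
5. ⊥bis P8·P3 via (13.28,17.205): [(15.4953, 11.6138) (17.8438, 10.3589) (28.0456, 22) (11.3802, 22)]  |A|=106.6162
6. ⊥bis P8·P4 via (20.18,12.355): [(15.4953, 11.6138) (16.1788, 11.2486) (19.4054, 12.1408) (28.0456, 22) (11.3802, 22)]  |A|=104.438
7. ⊥bis P8·P5 via (11.78,11.325): [(15.4953, 11.6138) (16.1788, 11.2486) (19.4054, 12.1408) (28.0456, 22) (11.3802, 22)]  |A|=104.438
8. ⊥bis P8·P6 via (20.675,17.92): [(15.4953, 11.6138) (16.1788, 11.2486) (17.2855, 11.5546) (22.8476, 22) (11.3802, 22)]  |A|=69.3722
9. ⊥bis P8·P7 via (11.615,16.71): [(15.4953, 11.6138) (16.1788, 11.2486) (17.2855, 11.5546) (22.8476, 22) (11.3802, 22)]  |A|=69.3722
10. canonical 5-gon: [(15.4953, 11.6138) (16.1788, 11.2486) (17.2855, 11.5546) (22.8476, 22) (11.3802, 22)]
11. shoelace: 69.3722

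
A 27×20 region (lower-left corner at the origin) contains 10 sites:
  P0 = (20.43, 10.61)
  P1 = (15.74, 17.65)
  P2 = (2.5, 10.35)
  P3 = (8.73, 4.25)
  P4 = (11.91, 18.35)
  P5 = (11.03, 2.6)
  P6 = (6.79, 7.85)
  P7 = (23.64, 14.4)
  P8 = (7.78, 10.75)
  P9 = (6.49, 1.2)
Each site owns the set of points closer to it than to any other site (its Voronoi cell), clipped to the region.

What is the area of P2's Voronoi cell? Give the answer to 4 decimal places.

Area of P2's cell: 65.4986

1. box [0,27]×[0,20]: [(0, 0) (27, 0) (27, 20) (0, 20)]
2. ⊥bis P2·P0 via (11.465,10.48): [(0, 0) (11.617, 0) (11.327, 20) (0, 20)]  |A|=229.4392
3. ⊥bis P2·P1 via (9.12,14): [(0, 0) (11.617, 0) (11.4759, 9.7271) (5.8118, 20) (0, 20)]  |A|=201.1111
4. ⊥bis P2·P3 via (5.615,7.3): [(0, 1.5653) (10.2206, 12.0038) (5.8118, 20) (0, 20)]  |A|=117.4433
5. ⊥bis P2·P4 via (7.205,14.35): [(0, 1.5653) (9.6742, 11.4457) (2.4016, 20) (0, 20)]  |A|=99.4419
6. ⊥bis P2·P5 via (6.765,6.475): [(0, 1.5653) (9.6742, 11.4457) (2.4016, 20) (0, 20)]  |A|=99.4419
7. ⊥bis P2·P6 via (4.645,9.1): [(0, 1.5653) (0.6278, 2.2066) (7.5013, 14.0015) (2.4016, 20) (0, 20)]  |A|=77.8442
8. ⊥bis P2·P7 via (13.07,12.375): [(0, 1.5653) (0.6278, 2.2066) (7.5013, 14.0015) (2.4016, 20) (0, 20)]  |A|=77.8442
9. ⊥bis P2·P8 via (5.14,10.55): [(0, 1.5653) (0.6278, 2.2066) (5.1803, 10.0185) (4.6219, 17.3883) (2.4016, 20) (0, 20)]  |A|=68.1794
10. ⊥bis P2·P9 via (4.495,5.775): [(0, 3.8149) (2.0983, 4.7299) (5.1803, 10.0185) (4.6219, 17.3883) (2.4016, 20) (0, 20)]  |A|=65.4986
11. canonical 6-gon: [(0, 3.8149) (2.0983, 4.7299) (5.1803, 10.0185) (4.6219, 17.3883) (2.4016, 20) (0, 20)]
12. shoelace: 65.4986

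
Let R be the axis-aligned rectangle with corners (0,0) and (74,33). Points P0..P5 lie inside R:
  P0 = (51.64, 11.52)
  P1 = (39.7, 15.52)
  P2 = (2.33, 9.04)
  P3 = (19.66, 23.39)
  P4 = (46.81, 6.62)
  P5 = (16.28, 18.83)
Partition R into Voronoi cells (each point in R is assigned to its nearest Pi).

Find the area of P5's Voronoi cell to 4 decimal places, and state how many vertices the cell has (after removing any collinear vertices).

Area of P5's cell: 392.4031 (6 vertices)

1. box [0,74]×[0,33]: [(0, 0) (74, 0) (74, 33) (0, 33)]
2. ⊥bis P5·P0 via (33.96,15.175): [(0, 0) (30.8229, 0) (37.645, 33) (0, 33)]  |A|=1129.7193
3. ⊥bis P5·P1 via (27.99,17.175): [(0, 0) (25.5626, 0) (30.2266, 33) (0, 33)]  |A|=920.5218
4. ⊥bis P5·P2 via (9.305,13.935): [(0, 27.1939) (19.0845, 0) (25.5626, 0) (30.2266, 33) (0, 33)]  |A|=661.0311
5. ⊥bis P5·P3 via (17.97,21.11): [(0, 27.1939) (19.0845, 0) (25.5626, 0) (27.5433, 14.014) (1.9291, 33) (0, 33)]  |A|=392.4031
6. ⊥bis P5·P4 via (31.545,12.725): [(0, 27.1939) (19.0845, 0) (25.5626, 0) (27.5433, 14.014) (1.9291, 33) (0, 33)]  |A|=392.4031
7. canonical 6-gon: [(0, 27.1939) (19.0845, 0) (25.5626, 0) (27.5433, 14.014) (1.9291, 33) (0, 33)]
8. shoelace: 392.4031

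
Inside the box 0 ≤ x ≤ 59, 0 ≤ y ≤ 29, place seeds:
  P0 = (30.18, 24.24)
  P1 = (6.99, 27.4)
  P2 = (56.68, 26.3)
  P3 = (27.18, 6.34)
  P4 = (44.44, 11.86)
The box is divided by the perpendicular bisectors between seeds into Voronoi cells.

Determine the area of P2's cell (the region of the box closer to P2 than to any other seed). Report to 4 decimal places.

1. box [0,59]×[0,29]: [(0, 0) (59, 0) (59, 29) (0, 29)]
2. ⊥bis P2·P0 via (43.43,25.27): [(45.3944, 0) (59, 0) (59, 29) (43.14, 29)]  |A|=427.2508
3. ⊥bis P2·P1 via (31.835,26.85): [(45.3944, 0) (59, 0) (59, 29) (43.14, 29)]  |A|=427.2508
4. ⊥bis P2·P3 via (41.93,16.32): [(44.4107, 12.6536) (52.9723, 0) (59, 0) (59, 29) (43.14, 29)]  |A|=379.3071
5. ⊥bis P2·P4 via (50.56,19.08): [(43.4422, 25.1134) (59, 11.9259) (59, 29) (43.14, 29)]  |A|=163.6389
6. canonical 4-gon: [(43.4422, 25.1134) (59, 11.9259) (59, 29) (43.14, 29)]
7. shoelace: 163.6389

Area of P2's cell: 163.6389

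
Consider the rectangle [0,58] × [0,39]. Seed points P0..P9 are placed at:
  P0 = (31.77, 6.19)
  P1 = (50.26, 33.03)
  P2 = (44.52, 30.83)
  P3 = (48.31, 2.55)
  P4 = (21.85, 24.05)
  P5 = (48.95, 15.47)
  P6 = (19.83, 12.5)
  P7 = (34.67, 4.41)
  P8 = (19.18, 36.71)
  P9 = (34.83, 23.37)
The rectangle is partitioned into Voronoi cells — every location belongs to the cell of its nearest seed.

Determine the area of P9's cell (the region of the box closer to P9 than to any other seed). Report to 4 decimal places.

1. box [0,58]×[0,39]: [(0, 0) (58, 0) (58, 39) (0, 39)]
2. ⊥bis P9·P0 via (33.3,14.78): [(0, 20.7112) (58, 10.3806) (58, 39) (0, 39)]  |A|=1360.3383
3. ⊥bis P9·P1 via (42.545,28.2): [(0, 20.7112) (53.1614, 11.2424) (35.7836, 39) (0, 39)]  |A|=982.7622
4. ⊥bis P9·P2 via (39.675,27.1): [(0, 20.7112) (51.6801, 11.5062) (30.5136, 39) (0, 39)]  |A|=892.0502
5. ⊥bis P9·P3 via (41.57,12.96): [(0, 20.7112) (41.9903, 13.2321) (47.5701, 16.8448) (30.5136, 39) (0, 39)]  |A|=869.7321
6. ⊥bis P9·P4 via (28.34,23.71): [(27.9224, 15.7378) (41.9903, 13.2321) (47.5701, 16.8448) (30.5136, 39) (29.141, 39)]  |A|=275.4574
7. ⊥bis P9·P5 via (41.89,19.42): [(27.9224, 15.7378) (38.7508, 13.8091) (43.4462, 22.2015) (30.5136, 39) (29.141, 39)]  |A|=238.1153
8. ⊥bis P9·P6 via (27.33,17.935): [(27.9898, 17.0246) (29.0704, 15.5334) (38.7508, 13.8091) (43.4462, 22.2015) (30.5136, 39) (29.141, 39)]  |A|=237.3698
9. ⊥bis P9·P7 via (34.75,13.89): [(27.9898, 17.0246) (29.0704, 15.5334) (38.4732, 13.8586) (38.777, 13.856) (43.4462, 22.2015) (30.5136, 39) (29.141, 39)]  |A|=237.3627
10. ⊥bis P9·P8 via (27.005,30.04): [(28.7808, 32.1233) (27.9898, 17.0246) (29.0704, 15.5334) (38.4732, 13.8586) (38.777, 13.856) (43.4462, 22.2015) (32.473, 36.4549)]  |A|=223.7009
11. canonical 7-gon: [(28.7808, 32.1233) (27.9898, 17.0246) (29.0704, 15.5334) (38.4732, 13.8586) (38.777, 13.856) (43.4462, 22.2015) (32.473, 36.4549)]
12. shoelace: 223.7009

Area of P9's cell: 223.7009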